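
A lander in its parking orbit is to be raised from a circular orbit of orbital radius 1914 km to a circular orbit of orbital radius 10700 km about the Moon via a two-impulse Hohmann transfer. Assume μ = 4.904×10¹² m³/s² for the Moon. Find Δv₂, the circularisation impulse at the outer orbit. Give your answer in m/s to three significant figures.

r₁ = 1914 km = 1.914×10⁶ m.
r₂ = 10700 km = 1.070×10⁷ m.
Transfer ellipse a_t = (r₁ + r₂)/2 = 6.307×10⁶ m.
At r₁: circular v_c1 = √(μ/r₁) = 1601 m/s; transfer-perilune v_p = √[μ(2/r₁ − 1/a_t)] = 2085 m/s.
At r₂: circular v_c2 = √(μ/r₂) = 677.0 m/s; transfer-apolune v_a = √[μ(2/r₂ − 1/a_t)] = 372.9 m/s.
Δv₂ = v_c2 − v_a = 304.0 m/s.

Δv ≈ 304 m/s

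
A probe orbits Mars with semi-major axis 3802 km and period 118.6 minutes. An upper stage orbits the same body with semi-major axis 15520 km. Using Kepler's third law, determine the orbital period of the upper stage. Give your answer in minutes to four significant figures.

T₂ ≈ 978.1 minutes

Kepler's third law: T² ∝ a³, so T₂ = T₁ (a₂/a₁)^(3/2).
a₂/a₁ = 4.082, (a₂/a₁)^(3/2) = 8.247.
T₂ = 118.6 × 8.247 = 978.1 minutes.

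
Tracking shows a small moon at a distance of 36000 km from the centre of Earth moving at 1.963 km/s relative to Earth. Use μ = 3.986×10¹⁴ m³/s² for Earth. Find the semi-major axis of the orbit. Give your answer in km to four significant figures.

a ≈ 21790 km

r = 3.600×10⁷ m.
Vis-viva rearranged: 1/a = 2/r − v²/μ = 5.556×10⁻⁸ − 9.667×10⁻⁹ = 4.589×10⁻⁸ m⁻¹.
a = 2.179×10⁷ m = 21792 km.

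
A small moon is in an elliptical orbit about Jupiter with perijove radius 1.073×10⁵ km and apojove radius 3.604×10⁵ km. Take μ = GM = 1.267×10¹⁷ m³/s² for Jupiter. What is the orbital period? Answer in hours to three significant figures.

Semi-major axis a = (r_p + r_a)/2 = (1.0730×10⁵ + 3.6040×10⁵)/2 = 2.3385×10⁵ km = 2.338×10⁸ m.
By Kepler's third law T = 2π√(a³/μ) = 2π × 1.005×10⁴ = 6.312×10⁴ s.
= 17.53 hours.

T ≈ 17.5 hours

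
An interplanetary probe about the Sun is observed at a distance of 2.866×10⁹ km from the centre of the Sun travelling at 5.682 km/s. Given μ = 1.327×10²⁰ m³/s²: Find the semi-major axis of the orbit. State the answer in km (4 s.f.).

r = 2.866×10¹² m.
Vis-viva rearranged: 1/a = 2/r − v²/μ = 6.978×10⁻¹³ − 2.433×10⁻¹³ = 4.545×10⁻¹³ m⁻¹.
a = 2.200×10¹² m = 2.2000×10⁹ km.

a ≈ 2.200×10⁹ km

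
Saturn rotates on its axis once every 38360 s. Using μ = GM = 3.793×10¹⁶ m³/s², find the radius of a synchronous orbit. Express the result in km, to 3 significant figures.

A synchronous orbit has period T, so by Kepler's third law a = (μT²/4π²)^(1/3).
μT²/4π² = 3.793×10¹⁶ × (3.836×10⁴)² / 39.48 = 1.414×10²⁴ m³.
a = 1.122×10⁸ m = 1.1223×10⁵ km.

r_sync ≈ 1.12×10⁵ km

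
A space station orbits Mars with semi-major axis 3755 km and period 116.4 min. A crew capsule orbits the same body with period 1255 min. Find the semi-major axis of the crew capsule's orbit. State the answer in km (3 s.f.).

Kepler's third law: a³ ∝ T², so a₂ = a₁ (T₂/T₁)^(2/3).
T₂/T₁ = 10.78, (T₂/T₁)^(2/3) = 4.880.
a₂ = 3755 × 4.880 = 18330 km.

a₂ ≈ 18300 km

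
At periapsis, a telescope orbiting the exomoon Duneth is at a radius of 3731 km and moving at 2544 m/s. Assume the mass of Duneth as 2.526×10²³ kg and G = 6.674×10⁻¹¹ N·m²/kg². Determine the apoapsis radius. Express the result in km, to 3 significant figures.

apoapsis radius ≈ 9410 km

μ = GM = 6.674×10⁻¹¹ × 2.526×10²³ = 1.686×10¹³ m³/s².
r_p = 3.731×10⁶ m.
Specific energy ε = v²/2 − μ/r = -1.283×10⁶ J/kg, so a = −μ/(2ε) = 6.572×10⁶ m.
The apsides satisfy r_p + r_a = 2a, so the apoapsis radius is 2a − r_p = 9.414×10⁶ m = 9413.7 km.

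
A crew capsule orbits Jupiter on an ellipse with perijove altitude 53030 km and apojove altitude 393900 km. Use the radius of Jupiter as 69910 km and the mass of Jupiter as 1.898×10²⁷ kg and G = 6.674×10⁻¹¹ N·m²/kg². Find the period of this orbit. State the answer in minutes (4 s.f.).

T ≈ 1479 minutes

μ = GM = 6.674×10⁻¹¹ × 1.898×10²⁷ = 1.267×10¹⁷ m³/s².
r_p = 69910 + 53030 = 122940 km = 1.2294×10⁸ m.
r_a = 69910 + 393900 = 463810 km = 4.6381×10⁸ m.
Semi-major axis a = (r_p + r_a)/2 = (1.2294×10⁵ + 4.6381×10⁵)/2 = 2.9338×10⁵ km = 2.934×10⁸ m.
By Kepler's third law T = 2π√(a³/μ) = 2π × 1.412×10⁴ = 8.871×10⁴ s.
= 1479 minutes.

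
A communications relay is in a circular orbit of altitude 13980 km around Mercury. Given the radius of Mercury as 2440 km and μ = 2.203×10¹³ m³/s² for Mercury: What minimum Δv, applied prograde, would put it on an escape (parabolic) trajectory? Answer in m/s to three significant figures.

Δv ≈ 480 m/s

r = 2440 + 13980 = 16420 km = 1.6420×10⁷ m.
Circular speed v_c = √(μ/r) = 1158 m/s.
Escape speed v_esc = √(2μ/r) = √2 × v_c = 1638 m/s.
Δv = v_esc − v_c = 479.8 m/s.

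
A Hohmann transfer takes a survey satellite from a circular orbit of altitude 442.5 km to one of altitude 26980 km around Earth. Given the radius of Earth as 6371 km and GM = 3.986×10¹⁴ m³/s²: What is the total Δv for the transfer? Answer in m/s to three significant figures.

Δv_total ≈ 3650 m/s

r₁ = 6371 + 442.5 = 6813.5 km = 6.8135×10⁶ m.
r₂ = 6371 + 26980 = 33351 km = 3.3351×10⁷ m.
Transfer ellipse a_t = (r₁ + r₂)/2 = 2.008×10⁷ m.
At r₁: circular v_c1 = √(μ/r₁) = 7649 m/s; transfer-perigee v_p = √[μ(2/r₁ − 1/a_t)] = 9857 m/s.
Δv₁ = v_p − v_c1 = 2208 m/s.
At r₂: circular v_c2 = √(μ/r₂) = 3457 m/s; transfer-apogee v_a = √[μ(2/r₂ − 1/a_t)] = 2014 m/s.
Δv₂ = v_c2 − v_a = 1443 m/s.
Total Δv = Δv₁ + Δv₂ = 3652 m/s.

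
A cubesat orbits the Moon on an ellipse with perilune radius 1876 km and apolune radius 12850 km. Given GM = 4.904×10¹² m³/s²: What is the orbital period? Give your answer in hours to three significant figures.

T ≈ 15.7 hours

Semi-major axis a = (r_p + r_a)/2 = (1876.0 + 12850)/2 = 7363.0 km = 7.363×10⁶ m.
By Kepler's third law T = 2π√(a³/μ) = 2π × 9.022×10³ = 5.669×10⁴ s.
= 15.75 hours.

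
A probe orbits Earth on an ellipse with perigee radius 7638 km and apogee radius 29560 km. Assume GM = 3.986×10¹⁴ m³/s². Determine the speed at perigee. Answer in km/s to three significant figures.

v ≈ 9.11 km/s

Semi-major axis a = (r_p + r_a)/2 = 18599 km = 1.860×10⁷ m.
Vis-viva: v² = μ(2/r − 1/a) = 3.986×10¹⁴ × (2.618×10⁻⁷ − 5.377×10⁻⁸) = 8.294×10⁷ m²/s².
v = 9107 m/s = 9.107 km/s.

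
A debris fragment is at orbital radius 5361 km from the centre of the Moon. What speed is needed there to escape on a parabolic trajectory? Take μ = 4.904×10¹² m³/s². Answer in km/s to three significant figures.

v_esc ≈ 1.35 km/s

r = 5361 km = 5.361×10⁶ m.
Escape speed v_esc = √(2μ/r) = √(2 × 4.904×10¹² / 5.361×10⁶) = √(1.830×10⁶) = 1353 m/s.
= 1.353 km/s.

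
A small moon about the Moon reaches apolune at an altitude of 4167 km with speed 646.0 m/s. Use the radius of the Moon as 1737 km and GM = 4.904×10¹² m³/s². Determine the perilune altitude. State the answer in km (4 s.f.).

perilune altitude ≈ 243.7 km

r_a = 1737 + 4167 = 5904.0 km = 5.904×10⁶ m.
Specific energy ε = v²/2 − μ/r = -6.220×10⁵ J/kg, so a = −μ/(2ε) = 3.942×10⁶ m.
The apsides satisfy r_p + r_a = 2a, so the perilune radius is 2a − r_a = 1.981×10⁶ m = 1980.7 km.
Perilune altitude = 1980.7 − 1737 = 243.68 km.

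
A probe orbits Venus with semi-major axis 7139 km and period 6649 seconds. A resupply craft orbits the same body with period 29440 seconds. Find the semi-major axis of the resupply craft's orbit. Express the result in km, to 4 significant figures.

a₂ ≈ 19250 km

Kepler's third law: a³ ∝ T², so a₂ = a₁ (T₂/T₁)^(2/3).
T₂/T₁ = 4.428, (T₂/T₁)^(2/3) = 2.696.
a₂ = 7139 × 2.696 = 19250 km.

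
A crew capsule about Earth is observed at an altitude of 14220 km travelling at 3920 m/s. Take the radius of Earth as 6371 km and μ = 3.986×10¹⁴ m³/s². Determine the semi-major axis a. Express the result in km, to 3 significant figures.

r = 6371 + 14220 = 20591 km = 2.059×10⁷ m.
Vis-viva rearranged: 1/a = 2/r − v²/μ = 9.713×10⁻⁸ − 3.855×10⁻⁸ = 5.858×10⁻⁸ m⁻¹.
a = 1.707×10⁷ m = 17071 km.

a ≈ 17100 km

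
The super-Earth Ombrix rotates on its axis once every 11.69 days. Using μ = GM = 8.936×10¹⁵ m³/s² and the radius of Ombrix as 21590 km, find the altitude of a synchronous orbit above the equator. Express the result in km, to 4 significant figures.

T = 11.69 days = 1.010×10⁶ s.
A synchronous orbit has period T, so by Kepler's third law a = (μT²/4π²)^(1/3).
μT²/4π² = 8.936×10¹⁵ × (1.010×10⁶)² / 39.48 = 2.309×10²⁶ m³.
a = 6.135×10⁸ m = 6.1350×10⁵ km.
Altitude h = a − R = 6.1350×10⁵ − 21590 = 5.9191×10⁵ km.

h_sync ≈ 5.919×10⁵ km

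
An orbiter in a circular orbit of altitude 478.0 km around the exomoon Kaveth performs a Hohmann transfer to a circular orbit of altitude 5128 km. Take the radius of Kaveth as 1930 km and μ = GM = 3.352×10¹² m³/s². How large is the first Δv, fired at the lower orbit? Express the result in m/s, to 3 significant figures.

r₁ = 1930 + 478.0 = 2408.0 km = 2.4080×10⁶ m.
r₂ = 1930 + 5128 = 7058.0 km = 7.0580×10⁶ m.
Transfer ellipse a_t = (r₁ + r₂)/2 = 4.733×10⁶ m.
At r₁: circular v_c1 = √(μ/r₁) = 1180 m/s; transfer-periapsis v_p = √[μ(2/r₁ − 1/a_t)] = 1441 m/s.
Δv₁ = v_p − v_c1 = 260.9 m/s.

Δv ≈ 261 m/s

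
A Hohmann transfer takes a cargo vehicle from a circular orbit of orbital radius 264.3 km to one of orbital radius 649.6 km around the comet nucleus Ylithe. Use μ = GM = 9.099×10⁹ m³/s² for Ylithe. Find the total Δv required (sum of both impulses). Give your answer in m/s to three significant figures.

r₁ = 264.3 km = 2.643×10⁵ m.
r₂ = 649.6 km = 6.496×10⁵ m.
Transfer ellipse a_t = (r₁ + r₂)/2 = 4.570×10⁵ m.
At r₁: circular v_c1 = √(μ/r₁) = 185.5 m/s; transfer-periapsis v_p = √[μ(2/r₁ − 1/a_t)] = 221.2 m/s.
Δv₁ = v_p − v_c1 = 35.68 m/s.
At r₂: circular v_c2 = √(μ/r₂) = 118.4 m/s; transfer-apoapsis v_a = √[μ(2/r₂ − 1/a_t)] = 90.01 m/s.
Δv₂ = v_c2 − v_a = 28.34 m/s.
Total Δv = Δv₁ + Δv₂ = 64.02 m/s.

Δv_total ≈ 64.0 m/s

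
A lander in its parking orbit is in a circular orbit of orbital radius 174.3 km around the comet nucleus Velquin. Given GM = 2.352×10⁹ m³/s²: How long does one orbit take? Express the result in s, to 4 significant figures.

T ≈ 9428 s

r = 174.3 km = 1.743×10⁵ m.
Kepler's third law: T = 2π√(r³/μ) = 2π√((1.743×10⁵)³ / 2.352×10⁹).
r³/μ = 2.251×10⁶ s², so T = 2π × 1.500×10³ = 9.428×10³ s.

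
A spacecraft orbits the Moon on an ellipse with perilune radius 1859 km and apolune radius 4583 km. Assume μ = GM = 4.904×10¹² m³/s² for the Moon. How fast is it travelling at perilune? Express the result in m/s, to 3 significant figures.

Semi-major axis a = (r_p + r_a)/2 = 3221.0 km = 3.221×10⁶ m.
Vis-viva: v² = μ(2/r − 1/a) = 4.904×10¹² × (1.076×10⁻⁶ − 3.105×10⁻⁷) = 3.753×10⁶ m²/s².
v = 1937 m/s.

v ≈ 1940 m/s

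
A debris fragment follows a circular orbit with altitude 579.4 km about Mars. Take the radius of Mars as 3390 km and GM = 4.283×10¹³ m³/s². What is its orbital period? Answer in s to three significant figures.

T ≈ 7590 s

r = 3390 + 579.4 = 3969.4 km = 3.9694×10⁶ m.
Kepler's third law: T = 2π√(r³/μ) = 2π√((3.969×10⁶)³ / 4.283×10¹³).
r³/μ = 1.460×10⁶ s², so T = 2π × 1.208×10³ = 7.593×10³ s.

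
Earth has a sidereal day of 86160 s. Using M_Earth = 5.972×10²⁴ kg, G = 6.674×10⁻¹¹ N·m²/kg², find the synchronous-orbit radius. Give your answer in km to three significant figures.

r_sync ≈ 42200 km

μ = GM = 6.674×10⁻¹¹ × 5.972×10²⁴ = 3.986×10¹⁴ m³/s².
A synchronous orbit has period T, so by Kepler's third law a = (μT²/4π²)^(1/3).
μT²/4π² = 3.986×10¹⁴ × (8.616×10⁴)² / 39.48 = 7.495×10²² m³.
a = 4.216×10⁷ m = 42162 km.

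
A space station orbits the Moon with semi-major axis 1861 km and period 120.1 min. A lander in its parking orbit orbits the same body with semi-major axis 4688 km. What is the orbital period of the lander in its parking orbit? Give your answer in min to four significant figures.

Kepler's third law: T² ∝ a³, so T₂ = T₁ (a₂/a₁)^(3/2).
a₂/a₁ = 2.519, (a₂/a₁)^(3/2) = 3.998.
T₂ = 120.1 × 3.998 = 480.2 min.

T₂ ≈ 480.2 min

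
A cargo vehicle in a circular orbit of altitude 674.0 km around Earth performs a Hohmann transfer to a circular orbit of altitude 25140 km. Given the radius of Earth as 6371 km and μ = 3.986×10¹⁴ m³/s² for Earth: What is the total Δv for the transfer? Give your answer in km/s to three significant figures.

r₁ = 6371 + 674.0 = 7045.0 km = 7.0450×10⁶ m.
r₂ = 6371 + 25140 = 31511 km = 3.1511×10⁷ m.
Transfer ellipse a_t = (r₁ + r₂)/2 = 1.928×10⁷ m.
At r₁: circular v_c1 = √(μ/r₁) = 7522 m/s; transfer-perigee v_p = √[μ(2/r₁ − 1/a_t)] = 9617 m/s.
Δv₁ = v_p − v_c1 = 2095 m/s.
At r₂: circular v_c2 = √(μ/r₂) = 3557 m/s; transfer-apogee v_a = √[μ(2/r₂ − 1/a_t)] = 2150 m/s.
Δv₂ = v_c2 − v_a = 1407 m/s.
Total Δv = Δv₁ + Δv₂ = 3501 m/s = 3.501 km/s.

Δv_total ≈ 3.50 km/s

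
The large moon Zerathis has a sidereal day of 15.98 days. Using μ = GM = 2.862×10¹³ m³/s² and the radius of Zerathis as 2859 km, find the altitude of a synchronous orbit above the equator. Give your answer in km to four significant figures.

T = 15.98 days = 1.381×10⁶ s.
A synchronous orbit has period T, so by Kepler's third law a = (μT²/4π²)^(1/3).
μT²/4π² = 2.862×10¹³ × (1.381×10⁶)² / 39.48 = 1.382×10²⁴ m³.
a = 1.114×10⁸ m = 1.1139×10⁵ km.
Altitude h = a − R = 1.1139×10⁵ − 2859 = 1.0853×10⁵ km.

h_sync ≈ 1.085×10⁵ km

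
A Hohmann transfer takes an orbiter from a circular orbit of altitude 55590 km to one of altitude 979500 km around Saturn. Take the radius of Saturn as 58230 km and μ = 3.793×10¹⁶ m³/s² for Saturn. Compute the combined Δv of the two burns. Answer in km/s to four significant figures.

Δv_total ≈ 9.610 km/s

r₁ = 58230 + 55590 = 113820 km = 1.1382×10⁸ m.
r₂ = 58230 + 979500 = 1037700 km = 1.0377×10⁹ m.
Transfer ellipse a_t = (r₁ + r₂)/2 = 5.758×10⁸ m.
At r₁: circular v_c1 = √(μ/r₁) = 18260 m/s; transfer-perikrone v_p = √[μ(2/r₁ − 1/a_t)] = 24510 m/s.
Δv₁ = v_p − v_c1 = 6252 m/s.
At r₂: circular v_c2 = √(μ/r₂) = 6046 m/s; transfer-apokrone v_a = √[μ(2/r₂ − 1/a_t)] = 2688 m/s.
Δv₂ = v_c2 − v_a = 3358 m/s.
Total Δv = Δv₁ + Δv₂ = 9610 m/s = 9.610 km/s.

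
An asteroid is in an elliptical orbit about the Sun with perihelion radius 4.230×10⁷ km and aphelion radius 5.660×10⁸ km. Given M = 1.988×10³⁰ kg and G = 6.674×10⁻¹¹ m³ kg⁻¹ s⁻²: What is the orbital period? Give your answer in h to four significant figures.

T ≈ 25420 h

μ = GM = 6.674×10⁻¹¹ × 1.988×10³⁰ = 1.327×10²⁰ m³/s².
Semi-major axis a = (r_p + r_a)/2 = (4.2300×10⁷ + 5.6600×10⁸)/2 = 3.0415×10⁸ km = 3.042×10¹¹ m.
By Kepler's third law T = 2π√(a³/μ) = 2π × 1.456×10⁷ = 9.150×10⁷ s.
= 25420 h.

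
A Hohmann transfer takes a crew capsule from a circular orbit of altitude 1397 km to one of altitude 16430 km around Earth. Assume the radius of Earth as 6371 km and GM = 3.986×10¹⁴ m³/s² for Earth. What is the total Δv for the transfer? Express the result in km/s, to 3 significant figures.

Δv_total ≈ 2.79 km/s

r₁ = 6371 + 1397 = 7768.0 km = 7.7680×10⁶ m.
r₂ = 6371 + 16430 = 22801 km = 2.2801×10⁷ m.
Transfer ellipse a_t = (r₁ + r₂)/2 = 1.528×10⁷ m.
At r₁: circular v_c1 = √(μ/r₁) = 7163 m/s; transfer-perigee v_p = √[μ(2/r₁ − 1/a_t)] = 8749 m/s.
Δv₁ = v_p − v_c1 = 1586 m/s.
At r₂: circular v_c2 = √(μ/r₂) = 4181 m/s; transfer-apogee v_a = √[μ(2/r₂ − 1/a_t)] = 2981 m/s.
Δv₂ = v_c2 − v_a = 1200 m/s.
Total Δv = Δv₁ + Δv₂ = 2786 m/s = 2.786 km/s.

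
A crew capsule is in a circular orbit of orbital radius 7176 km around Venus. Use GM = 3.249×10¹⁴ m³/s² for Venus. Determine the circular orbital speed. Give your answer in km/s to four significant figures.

r = 7176 km = 7.176×10⁶ m.
For a circular orbit v = √(μ/r) = √(3.249×10¹⁴ / 7.176×10⁶) = √(4.528×10⁷) = 6729 m/s.
That is 6.729 km/s.

v ≈ 6.729 km/s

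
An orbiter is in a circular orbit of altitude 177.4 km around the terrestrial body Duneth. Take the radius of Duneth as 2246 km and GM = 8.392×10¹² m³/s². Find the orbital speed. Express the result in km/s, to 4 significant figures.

r = 2246 + 177.4 = 2423.4 km = 2.4234×10⁶ m.
For a circular orbit v = √(μ/r) = √(8.392×10¹² / 2.423×10⁶) = √(3.463×10⁶) = 1861 m/s.
That is 1.861 km/s.

v ≈ 1.861 km/s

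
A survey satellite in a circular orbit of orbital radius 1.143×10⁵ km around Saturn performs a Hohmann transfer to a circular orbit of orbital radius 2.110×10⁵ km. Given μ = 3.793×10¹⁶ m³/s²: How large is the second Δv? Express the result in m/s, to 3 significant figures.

Δv ≈ 2170 m/s

r₁ = 1.143×10⁵ km = 1.143×10⁸ m.
r₂ = 2.110×10⁵ km = 2.110×10⁸ m.
Transfer ellipse a_t = (r₁ + r₂)/2 = 1.626×10⁸ m.
At r₁: circular v_c1 = √(μ/r₁) = 18220 m/s; transfer-perikrone v_p = √[μ(2/r₁ − 1/a_t)] = 20750 m/s.
At r₂: circular v_c2 = √(μ/r₂) = 13410 m/s; transfer-apokrone v_a = √[μ(2/r₂ − 1/a_t)] = 11240 m/s.
Δv₂ = v_c2 − v_a = 2168 m/s.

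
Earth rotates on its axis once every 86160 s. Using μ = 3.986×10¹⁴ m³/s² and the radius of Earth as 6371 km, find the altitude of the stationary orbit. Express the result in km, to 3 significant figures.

h_sync ≈ 35800 km

A synchronous orbit has period T, so by Kepler's third law a = (μT²/4π²)^(1/3).
μT²/4π² = 3.986×10¹⁴ × (8.616×10⁴)² / 39.48 = 7.495×10²² m³.
a = 4.216×10⁷ m = 42163 km.
Altitude h = a − R = 42163 − 6371 = 35792 km.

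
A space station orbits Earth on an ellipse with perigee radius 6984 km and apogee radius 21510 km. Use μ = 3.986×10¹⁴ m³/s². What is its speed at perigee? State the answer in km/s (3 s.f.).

v ≈ 9.28 km/s

Semi-major axis a = (r_p + r_a)/2 = 14247 km = 1.425×10⁷ m.
Vis-viva: v² = μ(2/r − 1/a) = 3.986×10¹⁴ × (2.864×10⁻⁷ − 7.019×10⁻⁸) = 8.617×10⁷ m²/s².
v = 9283 m/s = 9.283 km/s.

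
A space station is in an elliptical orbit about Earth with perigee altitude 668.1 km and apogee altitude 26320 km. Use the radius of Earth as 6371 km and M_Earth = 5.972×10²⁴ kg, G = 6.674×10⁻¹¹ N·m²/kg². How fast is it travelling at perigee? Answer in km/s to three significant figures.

v ≈ 9.65 km/s

μ = GM = 6.674×10⁻¹¹ × 5.972×10²⁴ = 3.986×10¹⁴ m³/s².
r_p = 6371 + 668.1 = 7039.1 km = 7.0391×10⁶ m.
r_a = 6371 + 26320 = 32691 km = 3.2691×10⁷ m.
Semi-major axis a = (r_p + r_a)/2 = 19865 km = 1.987×10⁷ m.
Vis-viva: v² = μ(2/r − 1/a) = 3.986×10¹⁴ × (2.841×10⁻⁷ − 5.034×10⁻⁸) = 9.318×10⁷ m²/s².
v = 9653 m/s = 9.653 km/s.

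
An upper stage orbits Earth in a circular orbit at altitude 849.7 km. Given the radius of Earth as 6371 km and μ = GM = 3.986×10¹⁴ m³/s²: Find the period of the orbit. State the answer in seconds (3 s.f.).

r = 6371 + 849.7 = 7220.7 km = 7.2207×10⁶ m.
Kepler's third law: T = 2π√(r³/μ) = 2π√((7.221×10⁶)³ / 3.986×10¹⁴).
r³/μ = 9.445×10⁵ s², so T = 2π × 9.719×10² = 6.106×10³ s.

T ≈ 6110 seconds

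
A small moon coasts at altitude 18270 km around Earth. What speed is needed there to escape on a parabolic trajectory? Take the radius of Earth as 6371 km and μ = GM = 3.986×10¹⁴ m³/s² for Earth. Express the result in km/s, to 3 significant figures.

v_esc ≈ 5.69 km/s

r = 6371 + 18270 = 24641 km = 2.4641×10⁷ m.
Escape speed v_esc = √(2μ/r) = √(2 × 3.986×10¹⁴ / 2.464×10⁷) = √(3.235×10⁷) = 5688 m/s.
= 5.688 km/s.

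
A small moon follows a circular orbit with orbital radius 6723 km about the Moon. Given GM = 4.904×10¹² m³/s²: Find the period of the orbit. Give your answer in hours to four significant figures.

T ≈ 13.74 hours

r = 6723 km = 6.723×10⁶ m.
Kepler's third law: T = 2π√(r³/μ) = 2π√((6.723×10⁶)³ / 4.904×10¹²).
r³/μ = 6.196×10⁷ s², so T = 2π × 7.872×10³ = 4.946×10⁴ s.
Converting: 4.946×10⁴ s ÷ 3600 = 13.74 hours.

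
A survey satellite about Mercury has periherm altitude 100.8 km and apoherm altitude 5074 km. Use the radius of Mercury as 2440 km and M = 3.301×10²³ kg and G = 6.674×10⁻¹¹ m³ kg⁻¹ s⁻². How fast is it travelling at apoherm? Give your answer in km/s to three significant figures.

μ = GM = 6.674×10⁻¹¹ × 3.301×10²³ = 2.203×10¹³ m³/s².
r_p = 2440 + 100.8 = 2540.8 km = 2.5408×10⁶ m.
r_a = 2440 + 5074 = 7514.0 km = 7.5140×10⁶ m.
Semi-major axis a = (r_p + r_a)/2 = 5027.4 km = 5.027×10⁶ m.
Vis-viva: v² = μ(2/r − 1/a) = 2.203×10¹³ × (2.662×10⁻⁷ − 1.989×10⁻⁷) = 1.482×10⁶ m²/s².
v = 1217 m/s = 1.217 km/s.

v ≈ 1.22 km/s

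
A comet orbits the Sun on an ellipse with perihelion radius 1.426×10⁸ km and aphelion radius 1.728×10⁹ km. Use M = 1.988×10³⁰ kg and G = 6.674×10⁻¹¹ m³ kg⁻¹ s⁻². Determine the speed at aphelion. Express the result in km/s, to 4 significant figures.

v ≈ 3.421 km/s

μ = GM = 6.674×10⁻¹¹ × 1.988×10³⁰ = 1.327×10²⁰ m³/s².
Semi-major axis a = (r_p + r_a)/2 = 9.3530×10⁸ km = 9.353×10¹¹ m.
Vis-viva: v² = μ(2/r − 1/a) = 1.327×10²⁰ × (1.157×10⁻¹² − 1.069×10⁻¹²) = 1.171×10⁷ m²/s².
v = 3421 m/s = 3.421 km/s.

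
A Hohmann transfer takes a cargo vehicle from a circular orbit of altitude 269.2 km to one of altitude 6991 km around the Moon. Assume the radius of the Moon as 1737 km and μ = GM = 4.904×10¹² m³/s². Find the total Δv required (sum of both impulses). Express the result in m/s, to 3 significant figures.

Δv_total ≈ 722 m/s

r₁ = 1737 + 269.2 = 2006.2 km = 2.0062×10⁶ m.
r₂ = 1737 + 6991 = 8728.0 km = 8.7280×10⁶ m.
Transfer ellipse a_t = (r₁ + r₂)/2 = 5.367×10⁶ m.
At r₁: circular v_c1 = √(μ/r₁) = 1563 m/s; transfer-perilune v_p = √[μ(2/r₁ − 1/a_t)] = 1994 m/s.
Δv₁ = v_p − v_c1 = 430.3 m/s.
At r₂: circular v_c2 = √(μ/r₂) = 749.6 m/s; transfer-apolune v_a = √[μ(2/r₂ − 1/a_t)] = 458.3 m/s.
Δv₂ = v_c2 − v_a = 291.3 m/s.
Total Δv = Δv₁ + Δv₂ = 721.6 m/s.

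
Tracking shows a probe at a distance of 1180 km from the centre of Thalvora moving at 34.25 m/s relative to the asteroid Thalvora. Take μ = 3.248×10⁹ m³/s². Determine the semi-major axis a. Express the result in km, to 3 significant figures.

a ≈ 750 km

r = 1.180×10⁶ m.
Specific orbital energy ε = v²/2 − μ/r = (34.25)²/2 − 3.248×10⁹/1.180×10⁶ = -2.166×10³ J/kg.
Since ε = −μ/(2a), a = −μ/(2ε) = 7.498×10⁵ m = 749.77 km.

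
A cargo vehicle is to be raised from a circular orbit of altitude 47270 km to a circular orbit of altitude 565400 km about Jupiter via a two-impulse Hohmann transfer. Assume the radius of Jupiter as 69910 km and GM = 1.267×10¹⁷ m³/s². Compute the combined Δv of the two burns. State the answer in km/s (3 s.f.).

Δv_total ≈ 16.1 km/s

r₁ = 69910 + 47270 = 117180 km = 1.1718×10⁸ m.
r₂ = 69910 + 565400 = 635310 km = 6.3531×10⁸ m.
Transfer ellipse a_t = (r₁ + r₂)/2 = 3.762×10⁸ m.
At r₁: circular v_c1 = √(μ/r₁) = 32880 m/s; transfer-perijove v_p = √[μ(2/r₁ − 1/a_t)] = 42730 m/s.
Δv₁ = v_p − v_c1 = 9846 m/s.
At r₂: circular v_c2 = √(μ/r₂) = 14120 m/s; transfer-apojove v_a = √[μ(2/r₂ − 1/a_t)] = 7881 m/s.
Δv₂ = v_c2 − v_a = 6241 m/s.
Total Δv = Δv₁ + Δv₂ = 16090 m/s = 16.09 km/s.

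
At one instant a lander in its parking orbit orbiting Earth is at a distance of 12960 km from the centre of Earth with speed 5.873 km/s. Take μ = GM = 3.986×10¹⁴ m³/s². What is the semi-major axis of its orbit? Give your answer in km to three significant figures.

a ≈ 14800 km

r = 1.296×10⁷ m.
Specific orbital energy ε = v²/2 − μ/r = (5873)²/2 − 3.986×10¹⁴/1.296×10⁷ = -1.351×10⁷ J/kg.
Since ε = −μ/(2a), a = −μ/(2ε) = 1.475×10⁷ m = 14752 km.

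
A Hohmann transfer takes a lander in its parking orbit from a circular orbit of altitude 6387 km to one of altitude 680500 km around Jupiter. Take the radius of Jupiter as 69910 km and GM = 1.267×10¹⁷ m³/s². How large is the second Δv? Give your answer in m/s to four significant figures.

Δv ≈ 7411 m/s

r₁ = 69910 + 6387 = 76297 km = 7.6297×10⁷ m.
r₂ = 69910 + 680500 = 750410 km = 7.5041×10⁸ m.
Transfer ellipse a_t = (r₁ + r₂)/2 = 4.134×10⁸ m.
At r₁: circular v_c1 = √(μ/r₁) = 40750 m/s; transfer-perijove v_p = √[μ(2/r₁ − 1/a_t)] = 54910 m/s.
At r₂: circular v_c2 = √(μ/r₂) = 12990 m/s; transfer-apojove v_a = √[μ(2/r₂ − 1/a_t)] = 5583 m/s.
Δv₂ = v_c2 − v_a = 7411 m/s.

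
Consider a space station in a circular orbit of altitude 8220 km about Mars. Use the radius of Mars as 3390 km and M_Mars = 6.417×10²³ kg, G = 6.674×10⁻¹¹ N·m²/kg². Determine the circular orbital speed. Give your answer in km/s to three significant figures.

μ = GM = 6.674×10⁻¹¹ × 6.417×10²³ = 4.283×10¹³ m³/s².
r = 3390 + 8220 = 11610 km = 1.1610×10⁷ m.
For a circular orbit v = √(μ/r) = √(4.283×10¹³ / 1.161×10⁷) = √(3.689×10⁶) = 1921 m/s.
That is 1.921 km/s.

v ≈ 1.92 km/s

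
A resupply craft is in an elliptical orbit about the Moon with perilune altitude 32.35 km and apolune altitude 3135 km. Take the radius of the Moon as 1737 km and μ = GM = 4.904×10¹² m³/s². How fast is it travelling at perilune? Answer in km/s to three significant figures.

r_p = 1737 + 32.35 = 1769.3 km = 1.7694×10⁶ m.
r_a = 1737 + 3135 = 4872.0 km = 4.8720×10⁶ m.
Semi-major axis a = (r_p + r_a)/2 = 3320.7 km = 3.321×10⁶ m.
Vis-viva: v² = μ(2/r − 1/a) = 4.904×10¹² × (1.130×10⁻⁶ − 3.011×10⁻⁷) = 4.066×10⁶ m²/s².
v = 2017 m/s = 2.017 km/s.

v ≈ 2.02 km/s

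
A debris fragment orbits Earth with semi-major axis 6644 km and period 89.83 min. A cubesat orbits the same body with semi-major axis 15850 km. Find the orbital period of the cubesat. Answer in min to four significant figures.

T₂ ≈ 331.0 min

Kepler's third law: T² ∝ a³, so T₂ = T₁ (a₂/a₁)^(3/2).
a₂/a₁ = 2.386, (a₂/a₁)^(3/2) = 3.685.
T₂ = 89.83 × 3.685 = 331.0 min.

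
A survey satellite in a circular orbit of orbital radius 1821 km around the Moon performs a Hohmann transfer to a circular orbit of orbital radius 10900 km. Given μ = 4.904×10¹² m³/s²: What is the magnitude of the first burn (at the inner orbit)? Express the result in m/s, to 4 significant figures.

Δv ≈ 507.2 m/s

r₁ = 1821 km = 1.821×10⁶ m.
r₂ = 10900 km = 1.090×10⁷ m.
Transfer ellipse a_t = (r₁ + r₂)/2 = 6.360×10⁶ m.
At r₁: circular v_c1 = √(μ/r₁) = 1641 m/s; transfer-perilune v_p = √[μ(2/r₁ − 1/a_t)] = 2148 m/s.
Δv₁ = v_p − v_c1 = 507.2 m/s.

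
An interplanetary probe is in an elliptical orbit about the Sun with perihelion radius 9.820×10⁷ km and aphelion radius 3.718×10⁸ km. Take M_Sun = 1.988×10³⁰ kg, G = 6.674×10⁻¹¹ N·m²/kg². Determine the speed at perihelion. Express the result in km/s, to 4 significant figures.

v ≈ 46.23 km/s

μ = GM = 6.674×10⁻¹¹ × 1.988×10³⁰ = 1.327×10²⁰ m³/s².
Semi-major axis a = (r_p + r_a)/2 = 2.3500×10⁸ km = 2.350×10¹¹ m.
Vis-viva: v² = μ(2/r − 1/a) = 1.327×10²⁰ × (2.037×10⁻¹¹ − 4.255×10⁻¹²) = 2.138×10⁹ m²/s².
v = 46230 m/s = 46.23 km/s.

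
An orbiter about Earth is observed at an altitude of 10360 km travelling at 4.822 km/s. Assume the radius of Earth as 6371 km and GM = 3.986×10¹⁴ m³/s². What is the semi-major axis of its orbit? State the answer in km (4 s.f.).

r = 6371 + 10360 = 16731 km = 1.673×10⁷ m.
Vis-viva rearranged: 1/a = 2/r − v²/μ = 1.195×10⁻⁷ − 5.833×10⁻⁸ = 6.121×10⁻⁸ m⁻¹.
a = 1.634×10⁷ m = 16338 km.

a ≈ 16340 km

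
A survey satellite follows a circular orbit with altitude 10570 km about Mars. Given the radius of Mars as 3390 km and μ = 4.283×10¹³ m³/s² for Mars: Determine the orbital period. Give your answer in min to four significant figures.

r = 3390 + 10570 = 13960 km = 1.3960×10⁷ m.
Kepler's third law: T = 2π√(r³/μ) = 2π√((1.396×10⁷)³ / 4.283×10¹³).
r³/μ = 6.352×10⁷ s², so T = 2π × 7.970×10³ = 5.008×10⁴ s.
Converting: 5.008×10⁴ s ÷ 60.00 = 834.6 min.

T ≈ 834.6 min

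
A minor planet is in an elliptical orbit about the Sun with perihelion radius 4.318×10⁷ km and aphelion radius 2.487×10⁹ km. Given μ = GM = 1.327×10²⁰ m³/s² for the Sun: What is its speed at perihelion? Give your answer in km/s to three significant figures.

v ≈ 77.7 km/s

Semi-major axis a = (r_p + r_a)/2 = 1.2651×10⁹ km = 1.265×10¹² m.
Vis-viva: v² = μ(2/r − 1/a) = 1.327×10²⁰ × (4.632×10⁻¹¹ − 7.905×10⁻¹³) = 6.041×10⁹ m²/s².
v = 77730 m/s = 77.73 km/s.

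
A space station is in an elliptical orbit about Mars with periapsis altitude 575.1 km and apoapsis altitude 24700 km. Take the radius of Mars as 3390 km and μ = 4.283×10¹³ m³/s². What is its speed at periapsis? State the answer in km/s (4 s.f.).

v ≈ 4.351 km/s

r_p = 3390 + 575.1 = 3965.1 km = 3.9651×10⁶ m.
r_a = 3390 + 24700 = 28090 km = 2.8090×10⁷ m.
Semi-major axis a = (r_p + r_a)/2 = 16028 km = 1.603×10⁷ m.
Vis-viva: v² = μ(2/r − 1/a) = 4.283×10¹³ × (5.044×10⁻⁷ − 6.239×10⁻⁸) = 1.893×10⁷ m²/s².
v = 4351 m/s = 4.351 km/s.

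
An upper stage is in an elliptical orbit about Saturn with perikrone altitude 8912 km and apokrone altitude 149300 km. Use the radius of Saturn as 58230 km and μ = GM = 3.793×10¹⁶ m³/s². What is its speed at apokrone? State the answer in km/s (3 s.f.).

v ≈ 9.45 km/s

r_p = 58230 + 8912 = 67142 km = 6.7142×10⁷ m.
r_a = 58230 + 149300 = 207530 km = 2.0753×10⁸ m.
Semi-major axis a = (r_p + r_a)/2 = 1.3734×10⁵ km = 1.373×10⁸ m.
Vis-viva: v² = μ(2/r − 1/a) = 3.793×10¹⁶ × (9.637×10⁻⁹ − 7.281×10⁻⁹) = 8.935×10⁷ m²/s².
v = 9453 m/s = 9.453 km/s.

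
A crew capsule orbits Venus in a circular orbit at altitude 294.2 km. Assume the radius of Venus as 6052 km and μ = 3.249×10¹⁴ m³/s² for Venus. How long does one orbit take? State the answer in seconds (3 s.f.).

T ≈ 5570 seconds

r = 6052 + 294.2 = 6346.2 km = 6.3462×10⁶ m.
Kepler's third law: T = 2π√(r³/μ) = 2π√((6.346×10⁶)³ / 3.249×10¹⁴).
r³/μ = 7.867×10⁵ s², so T = 2π × 8.869×10² = 5.573×10³ s.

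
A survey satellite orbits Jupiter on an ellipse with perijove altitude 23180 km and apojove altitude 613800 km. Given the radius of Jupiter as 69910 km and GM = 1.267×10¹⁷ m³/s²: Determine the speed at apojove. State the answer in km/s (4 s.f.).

r_p = 69910 + 23180 = 93090 km = 9.3090×10⁷ m.
r_a = 69910 + 613800 = 683710 km = 6.8371×10⁸ m.
Semi-major axis a = (r_p + r_a)/2 = 3.8840×10⁵ km = 3.884×10⁸ m.
Vis-viva: v² = μ(2/r − 1/a) = 1.267×10¹⁷ × (2.925×10⁻⁹ − 2.575×10⁻⁹) = 4.441×10⁷ m²/s².
v = 6664 m/s = 6.664 km/s.

v ≈ 6.664 km/s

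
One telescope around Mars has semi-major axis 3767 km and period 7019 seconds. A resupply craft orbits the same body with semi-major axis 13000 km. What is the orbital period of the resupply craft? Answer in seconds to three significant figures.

T₂ ≈ 45000 seconds

Kepler's third law: T² ∝ a³, so T₂ = T₁ (a₂/a₁)^(3/2).
a₂/a₁ = 3.451, (a₂/a₁)^(3/2) = 6.411.
T₂ = 7019 × 6.411 = 45000 seconds.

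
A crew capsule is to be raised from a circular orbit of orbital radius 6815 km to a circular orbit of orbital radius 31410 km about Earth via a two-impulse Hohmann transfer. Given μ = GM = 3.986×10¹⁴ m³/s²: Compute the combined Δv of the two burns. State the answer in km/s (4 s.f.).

Δv_total ≈ 3.592 km/s

r₁ = 6815 km = 6.815×10⁶ m.
r₂ = 31410 km = 3.141×10⁷ m.
Transfer ellipse a_t = (r₁ + r₂)/2 = 1.911×10⁷ m.
At r₁: circular v_c1 = √(μ/r₁) = 7648 m/s; transfer-perigee v_p = √[μ(2/r₁ − 1/a_t)] = 9804 m/s.
Δv₁ = v_p − v_c1 = 2156 m/s.
At r₂: circular v_c2 = √(μ/r₂) = 3562 m/s; transfer-apogee v_a = √[μ(2/r₂ − 1/a_t)] = 2127 m/s.
Δv₂ = v_c2 − v_a = 1435 m/s.
Total Δv = Δv₁ + Δv₂ = 3592 m/s = 3.592 km/s.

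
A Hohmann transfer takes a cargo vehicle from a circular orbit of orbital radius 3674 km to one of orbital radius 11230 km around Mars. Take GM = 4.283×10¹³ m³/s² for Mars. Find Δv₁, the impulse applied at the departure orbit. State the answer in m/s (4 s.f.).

Δv ≈ 777.1 m/s

r₁ = 3674 km = 3.674×10⁶ m.
r₂ = 11230 km = 1.123×10⁷ m.
Transfer ellipse a_t = (r₁ + r₂)/2 = 7.452×10⁶ m.
At r₁: circular v_c1 = √(μ/r₁) = 3414 m/s; transfer-periapsis v_p = √[μ(2/r₁ − 1/a_t)] = 4191 m/s.
Δv₁ = v_p − v_c1 = 777.1 m/s.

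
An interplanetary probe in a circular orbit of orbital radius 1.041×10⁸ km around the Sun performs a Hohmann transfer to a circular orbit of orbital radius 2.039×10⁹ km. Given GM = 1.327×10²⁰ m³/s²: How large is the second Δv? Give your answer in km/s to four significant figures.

Δv ≈ 5.553 km/s

r₁ = 1.041×10⁸ km = 1.041×10¹¹ m.
r₂ = 2.039×10⁹ km = 2.039×10¹² m.
Transfer ellipse a_t = (r₁ + r₂)/2 = 1.072×10¹² m.
At r₁: circular v_c1 = √(μ/r₁) = 35700 m/s; transfer-perihelion v_p = √[μ(2/r₁ − 1/a_t)] = 49250 m/s.
At r₂: circular v_c2 = √(μ/r₂) = 8067 m/s; transfer-aphelion v_a = √[μ(2/r₂ − 1/a_t)] = 2514 m/s.
Δv₂ = v_c2 − v_a = 5553 m/s.
= 5.553 km/s.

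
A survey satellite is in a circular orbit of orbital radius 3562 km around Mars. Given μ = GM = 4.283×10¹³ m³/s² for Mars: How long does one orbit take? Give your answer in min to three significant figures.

T ≈ 108 min

r = 3562 km = 3.562×10⁶ m.
Kepler's third law: T = 2π√(r³/μ) = 2π√((3.562×10⁶)³ / 4.283×10¹³).
r³/μ = 1.055×10⁶ s², so T = 2π × 1.027×10³ = 6.454×10³ s.
Converting: 6.454×10³ s ÷ 60.00 = 107.6 min.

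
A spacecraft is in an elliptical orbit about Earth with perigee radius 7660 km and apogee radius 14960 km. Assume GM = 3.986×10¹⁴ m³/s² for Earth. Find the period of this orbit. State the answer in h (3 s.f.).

T ≈ 3.33 h

Semi-major axis a = (r_p + r_a)/2 = (7660.0 + 14960)/2 = 11310 km = 1.131×10⁷ m.
By Kepler's third law T = 2π√(a³/μ) = 2π × 1.905×10³ = 1.197×10⁴ s.
= 3.325 h.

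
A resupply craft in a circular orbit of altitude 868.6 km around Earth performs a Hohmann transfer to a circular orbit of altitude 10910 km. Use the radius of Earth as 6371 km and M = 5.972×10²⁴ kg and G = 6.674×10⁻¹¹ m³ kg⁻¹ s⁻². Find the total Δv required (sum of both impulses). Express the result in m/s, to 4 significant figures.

Δv_total ≈ 2501 m/s

μ = GM = 6.674×10⁻¹¹ × 5.972×10²⁴ = 3.986×10¹⁴ m³/s².
r₁ = 6371 + 868.6 = 7239.6 km = 7.2396×10⁶ m.
r₂ = 6371 + 10910 = 17281 km = 1.7281×10⁷ m.
Transfer ellipse a_t = (r₁ + r₂)/2 = 1.226×10⁷ m.
At r₁: circular v_c1 = √(μ/r₁) = 7420 m/s; transfer-perigee v_p = √[μ(2/r₁ − 1/a_t)] = 8809 m/s.
Δv₁ = v_p − v_c1 = 1389 m/s.
At r₂: circular v_c2 = √(μ/r₂) = 4803 m/s; transfer-apogee v_a = √[μ(2/r₂ − 1/a_t)] = 3690 m/s.
Δv₂ = v_c2 − v_a = 1112 m/s.
Total Δv = Δv₁ + Δv₂ = 2501 m/s.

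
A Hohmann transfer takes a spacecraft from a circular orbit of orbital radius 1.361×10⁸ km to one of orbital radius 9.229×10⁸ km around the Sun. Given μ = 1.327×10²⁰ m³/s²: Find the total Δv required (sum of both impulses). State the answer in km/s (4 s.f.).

Δv_total ≈ 15.91 km/s

r₁ = 1.361×10⁸ km = 1.361×10¹¹ m.
r₂ = 9.229×10⁸ km = 9.229×10¹¹ m.
Transfer ellipse a_t = (r₁ + r₂)/2 = 5.295×10¹¹ m.
At r₁: circular v_c1 = √(μ/r₁) = 31230 m/s; transfer-perihelion v_p = √[μ(2/r₁ − 1/a_t)] = 41220 m/s.
Δv₁ = v_p − v_c1 = 9999 m/s.
At r₂: circular v_c2 = √(μ/r₂) = 11990 m/s; transfer-aphelion v_a = √[μ(2/r₂ − 1/a_t)] = 6079 m/s.
Δv₂ = v_c2 − v_a = 5912 m/s.
Total Δv = Δv₁ + Δv₂ = 15910 m/s = 15.91 km/s.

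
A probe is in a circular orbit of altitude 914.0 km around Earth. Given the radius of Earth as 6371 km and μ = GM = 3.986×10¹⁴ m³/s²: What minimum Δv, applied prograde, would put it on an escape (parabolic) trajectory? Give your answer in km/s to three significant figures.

r = 6371 + 914.0 = 7285.0 km = 7.2850×10⁶ m.
Circular speed v_c = √(μ/r) = 7397 m/s.
Escape speed v_esc = √(2μ/r) = √2 × v_c = 10460 m/s.
Δv = v_esc − v_c = 3064 m/s = 3.064 km/s.

Δv ≈ 3.06 km/s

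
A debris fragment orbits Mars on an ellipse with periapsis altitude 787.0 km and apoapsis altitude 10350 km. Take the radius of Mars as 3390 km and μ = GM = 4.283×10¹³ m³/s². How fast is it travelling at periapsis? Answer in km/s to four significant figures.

r_p = 3390 + 787.0 = 4177.0 km = 4.1770×10⁶ m.
r_a = 3390 + 10350 = 13740 km = 1.3740×10⁷ m.
Semi-major axis a = (r_p + r_a)/2 = 8958.5 km = 8.958×10⁶ m.
Vis-viva: v² = μ(2/r − 1/a) = 4.283×10¹³ × (4.788×10⁻⁷ − 1.116×10⁻⁷) = 1.573×10⁷ m²/s².
v = 3966 m/s = 3.966 km/s.

v ≈ 3.966 km/s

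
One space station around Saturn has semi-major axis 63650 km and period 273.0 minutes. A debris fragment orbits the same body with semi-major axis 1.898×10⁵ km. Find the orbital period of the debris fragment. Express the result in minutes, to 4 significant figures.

T₂ ≈ 1406 minutes

Kepler's third law: T² ∝ a³, so T₂ = T₁ (a₂/a₁)^(3/2).
a₂/a₁ = 2.982, (a₂/a₁)^(3/2) = 5.149.
T₂ = 273.0 × 5.149 = 1406 minutes.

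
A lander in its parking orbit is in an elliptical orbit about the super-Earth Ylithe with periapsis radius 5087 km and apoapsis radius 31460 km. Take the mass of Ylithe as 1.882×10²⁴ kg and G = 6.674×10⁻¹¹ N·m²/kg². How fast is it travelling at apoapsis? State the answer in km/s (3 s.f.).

v ≈ 1.05 km/s

μ = GM = 6.674×10⁻¹¹ × 1.882×10²⁴ = 1.256×10¹⁴ m³/s².
Semi-major axis a = (r_p + r_a)/2 = 18274 km = 1.827×10⁷ m.
Vis-viva: v² = μ(2/r − 1/a) = 1.256×10¹⁴ × (6.357×10⁻⁸ − 5.472×10⁻⁸) = 1.111×10⁶ m²/s².
v = 1054 m/s = 1.054 km/s.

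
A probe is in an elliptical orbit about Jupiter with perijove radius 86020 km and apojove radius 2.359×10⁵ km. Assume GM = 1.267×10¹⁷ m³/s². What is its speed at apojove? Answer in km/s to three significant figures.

Semi-major axis a = (r_p + r_a)/2 = 1.6096×10⁵ km = 1.610×10⁸ m.
Vis-viva: v² = μ(2/r − 1/a) = 1.267×10¹⁷ × (8.478×10⁻⁹ − 6.213×10⁻⁹) = 2.870×10⁸ m²/s².
v = 16940 m/s = 16.94 km/s.

v ≈ 16.9 km/s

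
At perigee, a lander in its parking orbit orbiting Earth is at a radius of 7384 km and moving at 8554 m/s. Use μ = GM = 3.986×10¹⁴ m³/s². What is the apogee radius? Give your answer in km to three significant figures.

r_p = 7.384×10⁶ m.
Specific energy ε = v²/2 − μ/r = -1.740×10⁷ J/kg, so a = −μ/(2ε) = 1.146×10⁷ m.
The apsides satisfy r_p + r_a = 2a, so the apogee radius is 2a − r_p = 1.553×10⁷ m = 15529 km.

apogee radius ≈ 15500 km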